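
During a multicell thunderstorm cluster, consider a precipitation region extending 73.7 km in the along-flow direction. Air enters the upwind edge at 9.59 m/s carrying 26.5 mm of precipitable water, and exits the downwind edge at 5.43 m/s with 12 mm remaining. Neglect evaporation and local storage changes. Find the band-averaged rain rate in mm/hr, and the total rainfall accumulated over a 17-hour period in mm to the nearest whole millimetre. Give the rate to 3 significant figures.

Column moisture flux per unit crosswind length is F = V × PW.
Inflow: F_in = 9.59 × 26.5 = 254.135 mm·m/s
Outflow: F_out = 5.43 × 12 = 65.16 mm·m/s
Steady-state rate R = (F_in − F_out)/L = (254.135 − 65.16) / 73700 m = 2.564e-03 mm/s.
R = 2.564e-03 × 3600 = 9.23 mm/hr.
Over 17 h: total = 9.23 × 17 = 156.91 ≈ 157 mm.

R ≈ 9.23 mm/hr; total ≈ 157 mm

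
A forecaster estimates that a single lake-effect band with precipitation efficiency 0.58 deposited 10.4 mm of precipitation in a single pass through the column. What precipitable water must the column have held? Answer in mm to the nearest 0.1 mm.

PW = precipitation / ε = 10.4 / 0.58 = 17.9 mm.

PW ≈ 17.9 mm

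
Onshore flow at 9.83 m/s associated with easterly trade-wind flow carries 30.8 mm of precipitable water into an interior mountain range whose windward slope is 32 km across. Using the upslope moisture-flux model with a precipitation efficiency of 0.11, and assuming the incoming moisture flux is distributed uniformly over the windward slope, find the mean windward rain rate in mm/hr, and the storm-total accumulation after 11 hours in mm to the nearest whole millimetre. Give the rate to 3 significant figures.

Incoming column moisture flux per unit ridge length: F = V × PW = 9.83 × 30.8 = 302.764 mm·m/s.
Spread over the 32 km slope with efficiency ε = 0.11: R = ε·F/W = 0.11 × 302.764 / 32000 m = 1.041e-03 mm/s.
R = 1.041e-03 × 3600 = 3.75 mm/hr.
Over 11 h: total = 3.75 × 11 = 41.25 ≈ 41 mm.

R ≈ 3.75 mm/hr; total ≈ 41 mm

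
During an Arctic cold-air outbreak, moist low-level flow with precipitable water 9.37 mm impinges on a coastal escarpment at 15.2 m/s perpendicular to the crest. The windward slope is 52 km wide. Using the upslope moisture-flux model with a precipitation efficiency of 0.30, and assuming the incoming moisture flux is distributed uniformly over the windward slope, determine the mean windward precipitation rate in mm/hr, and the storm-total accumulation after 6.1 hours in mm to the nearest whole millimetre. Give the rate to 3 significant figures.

R ≈ 2.96 mm/hr; total ≈ 18 mm

Incoming column moisture flux per unit ridge length: F = V × PW = 15.2 × 9.37 = 142.424 mm·m/s.
Spread over the 52 km slope with efficiency ε = 0.30: R = ε·F/W = 0.30 × 142.424 / 52000 m = 8.217e-04 mm/s.
R = 8.217e-04 × 3600 = 2.96 mm/hr.
Over 6.1 h: total = 2.96 × 6.1 = 18.056 ≈ 18 mm.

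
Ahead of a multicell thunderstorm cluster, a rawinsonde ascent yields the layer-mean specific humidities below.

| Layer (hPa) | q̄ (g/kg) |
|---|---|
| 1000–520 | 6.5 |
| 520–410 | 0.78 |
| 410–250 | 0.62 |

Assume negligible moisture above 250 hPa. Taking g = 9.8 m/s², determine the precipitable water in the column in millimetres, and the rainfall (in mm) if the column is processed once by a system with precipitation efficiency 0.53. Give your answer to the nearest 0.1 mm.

PW ≈ 33.7 mm; rainfall ≈ 17.9 mm

Precipitable water is the column-integrated vapour mass per unit area: PW = (1/g) Σ q̄ Δp, with q in kg/kg and Δp in Pa (1 kg/m² of water = 1 mm).
Layer 1000–520 hPa: Δp = 480 hPa = 48000 Pa, q̄ = 0.0065 kg/kg → 0.0065 × 48000 / 9.8 = 31.84 mm
Layer 520–410 hPa: Δp = 110 hPa = 11000 Pa, q̄ = 0.00078 kg/kg → 0.00078 × 11000 / 9.8 = 0.88 mm
Layer 410–250 hPa: Δp = 160 hPa = 16000 Pa, q̄ = 0.00062 kg/kg → 0.00062 × 16000 / 9.8 = 1.01 mm
PW = 31.84 + 0.88 + 1.01 = 33.73 ≈ 33.7 mm.
Rainfall = ε × PW = 0.53 × 33.7 = 17.9 mm.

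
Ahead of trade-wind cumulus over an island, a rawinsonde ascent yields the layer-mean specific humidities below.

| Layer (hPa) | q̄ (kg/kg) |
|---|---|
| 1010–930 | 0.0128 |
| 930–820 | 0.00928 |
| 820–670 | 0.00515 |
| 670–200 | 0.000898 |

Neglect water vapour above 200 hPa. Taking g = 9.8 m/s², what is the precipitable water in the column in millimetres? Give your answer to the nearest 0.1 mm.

PW ≈ 33.1 mm

Precipitable water is the column-integrated vapour mass per unit area: PW = (1/g) Σ q̄ Δp, with q in kg/kg and Δp in Pa (1 kg/m² of water = 1 mm).
Layer 1010–930 hPa: Δp = 80 hPa = 8000 Pa, q̄ = 0.0128 kg/kg → 0.0128 × 8000 / 9.8 = 10.45 mm
Layer 930–820 hPa: Δp = 110 hPa = 11000 Pa, q̄ = 0.00928 kg/kg → 0.00928 × 11000 / 9.8 = 10.42 mm
Layer 820–670 hPa: Δp = 150 hPa = 15000 Pa, q̄ = 0.00515 kg/kg → 0.00515 × 15000 / 9.8 = 7.88 mm
Layer 670–200 hPa: Δp = 470 hPa = 47000 Pa, q̄ = 0.000898 kg/kg → 0.000898 × 47000 / 9.8 = 4.31 mm
PW = 10.45 + 10.42 + 7.88 + 4.31 = 33.06 ≈ 33.1 mm.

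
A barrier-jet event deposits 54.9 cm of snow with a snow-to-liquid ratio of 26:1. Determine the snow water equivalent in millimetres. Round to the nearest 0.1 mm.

SWE = snow depth / ratio = 54.9 cm / 26 = 2.112 cm = 21.1 mm.

SWE ≈ 21.1 mm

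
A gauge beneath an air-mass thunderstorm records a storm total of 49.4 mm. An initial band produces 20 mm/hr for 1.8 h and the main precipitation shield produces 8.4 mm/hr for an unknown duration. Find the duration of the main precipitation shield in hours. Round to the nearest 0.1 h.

Known phases: 20 × 1.8 = 36 mm.
Remaining depth = 49.4 − 36 = 13.4 mm.
Duration = 13.4 / 8.4 = 1.6 h.

duration ≈ 1.6 h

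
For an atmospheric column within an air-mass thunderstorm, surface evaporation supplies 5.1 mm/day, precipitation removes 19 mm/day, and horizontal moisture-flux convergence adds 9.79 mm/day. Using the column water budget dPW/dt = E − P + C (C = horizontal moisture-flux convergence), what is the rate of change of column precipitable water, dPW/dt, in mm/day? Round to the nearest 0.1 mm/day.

dPW/dt ≈ -4.1 mm/day

dPW/dt = E − P + C = 5.1 − 19 + (9.79) = -4.1 mm/day.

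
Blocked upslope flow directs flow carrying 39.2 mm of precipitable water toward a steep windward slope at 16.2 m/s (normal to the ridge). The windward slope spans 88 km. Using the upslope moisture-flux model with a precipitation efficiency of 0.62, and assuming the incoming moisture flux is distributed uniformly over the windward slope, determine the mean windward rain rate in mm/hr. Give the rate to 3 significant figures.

Incoming column moisture flux per unit ridge length: F = V × PW = 16.2 × 39.2 = 635.04 mm·m/s.
Spread over the 88 km slope with efficiency ε = 0.62: R = ε·F/W = 0.62 × 635.04 / 88000 m = 4.474e-03 mm/s.
R = 4.474e-03 × 3600 = 16.1 mm/hr.

R ≈ 16.1 mm/hr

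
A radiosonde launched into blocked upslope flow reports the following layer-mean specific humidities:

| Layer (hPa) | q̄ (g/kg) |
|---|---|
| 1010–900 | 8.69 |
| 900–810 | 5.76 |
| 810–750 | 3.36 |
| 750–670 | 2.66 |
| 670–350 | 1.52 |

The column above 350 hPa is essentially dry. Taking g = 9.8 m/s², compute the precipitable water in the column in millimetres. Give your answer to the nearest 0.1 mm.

PW ≈ 24.2 mm

Precipitable water is the column-integrated vapour mass per unit area: PW = (1/g) Σ q̄ Δp, with q in kg/kg and Δp in Pa (1 kg/m² of water = 1 mm).
Layer 1010–900 hPa: Δp = 110 hPa = 11000 Pa, q̄ = 0.00869 kg/kg → 0.00869 × 11000 / 9.8 = 9.75 mm
Layer 900–810 hPa: Δp = 90 hPa = 9000 Pa, q̄ = 0.00576 kg/kg → 0.00576 × 9000 / 9.8 = 5.29 mm
Layer 810–750 hPa: Δp = 60 hPa = 6000 Pa, q̄ = 0.00336 kg/kg → 0.00336 × 6000 / 9.8 = 2.06 mm
Layer 750–670 hPa: Δp = 80 hPa = 8000 Pa, q̄ = 0.00266 kg/kg → 0.00266 × 8000 / 9.8 = 2.17 mm
Layer 670–350 hPa: Δp = 320 hPa = 32000 Pa, q̄ = 0.00152 kg/kg → 0.00152 × 32000 / 9.8 = 4.96 mm
PW = 9.75 + 5.29 + 2.06 + 2.17 + 4.96 = 24.23 ≈ 24.2 mm.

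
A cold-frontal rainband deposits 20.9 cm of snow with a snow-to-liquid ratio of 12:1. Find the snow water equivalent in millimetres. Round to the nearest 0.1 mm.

SWE ≈ 17.4 mm

SWE = snow depth / ratio = 20.9 cm / 12 = 1.742 cm = 17.4 mm.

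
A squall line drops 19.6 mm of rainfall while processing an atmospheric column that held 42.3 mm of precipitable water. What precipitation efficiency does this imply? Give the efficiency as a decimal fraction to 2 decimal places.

ε = rainfall / PW = 19.6 / 42.3 = 0.46.

ε ≈ 0.46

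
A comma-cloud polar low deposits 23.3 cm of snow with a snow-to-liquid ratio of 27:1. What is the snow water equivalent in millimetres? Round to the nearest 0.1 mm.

SWE = snow depth / ratio = 23.3 cm / 27 = 0.863 cm = 8.6 mm.

SWE ≈ 8.6 mm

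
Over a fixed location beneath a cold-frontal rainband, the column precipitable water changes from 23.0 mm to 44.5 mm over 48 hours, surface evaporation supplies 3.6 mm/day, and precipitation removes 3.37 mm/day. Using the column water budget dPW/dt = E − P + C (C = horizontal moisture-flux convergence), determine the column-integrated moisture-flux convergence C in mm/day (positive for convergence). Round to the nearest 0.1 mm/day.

dPW/dt = (44.5 − 23.0) mm / (48/24 day) = +10.750 mm/day.
C = dPW/dt − E + P = (+10.750) − 3.6 + 3.37 = 10.5 mm/day.

C ≈ 10.5 mm/day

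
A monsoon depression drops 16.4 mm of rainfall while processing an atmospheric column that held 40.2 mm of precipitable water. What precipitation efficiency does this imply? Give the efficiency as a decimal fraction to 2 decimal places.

ε = rainfall / PW = 16.4 / 40.2 = 0.41.

ε ≈ 0.41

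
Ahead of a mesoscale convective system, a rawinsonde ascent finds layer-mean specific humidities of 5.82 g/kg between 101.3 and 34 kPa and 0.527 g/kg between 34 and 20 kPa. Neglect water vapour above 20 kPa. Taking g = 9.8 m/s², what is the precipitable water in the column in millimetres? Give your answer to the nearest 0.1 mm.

PW ≈ 40.7 mm

Precipitable water is the column-integrated vapour mass per unit area: PW = (1/g) Σ q̄ Δp, with q in kg/kg and Δp in Pa (1 kg/m² of water = 1 mm).
Layer 101.3–34 kPa: Δp = 673 hPa = 67300 Pa, q̄ = 0.00582 kg/kg → 0.00582 × 67300 / 9.8 = 39.97 mm
Layer 34–20 kPa: Δp = 140 hPa = 14000 Pa, q̄ = 0.000527 kg/kg → 0.000527 × 14000 / 9.8 = 0.75 mm
PW = 39.97 + 0.75 = 40.72 ≈ 40.7 mm.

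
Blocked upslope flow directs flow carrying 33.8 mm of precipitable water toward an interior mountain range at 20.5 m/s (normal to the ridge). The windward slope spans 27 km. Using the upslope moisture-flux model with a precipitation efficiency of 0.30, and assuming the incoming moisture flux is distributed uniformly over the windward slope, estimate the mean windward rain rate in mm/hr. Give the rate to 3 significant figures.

Incoming column moisture flux per unit ridge length: F = V × PW = 20.5 × 33.8 = 692.9 mm·m/s.
Spread over the 27 km slope with efficiency ε = 0.30: R = ε·F/W = 0.30 × 692.9 / 27000 m = 7.699e-03 mm/s.
R = 7.699e-03 × 3600 = 27.7 mm/hr.

R ≈ 27.7 mm/hr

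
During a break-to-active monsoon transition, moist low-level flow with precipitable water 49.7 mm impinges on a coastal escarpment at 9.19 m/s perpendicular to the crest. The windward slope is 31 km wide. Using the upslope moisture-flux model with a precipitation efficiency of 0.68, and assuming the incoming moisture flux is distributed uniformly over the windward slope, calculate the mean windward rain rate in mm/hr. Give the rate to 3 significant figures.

R ≈ 36.1 mm/hr

Incoming column moisture flux per unit ridge length: F = V × PW = 9.19 × 49.7 = 456.743 mm·m/s.
Spread over the 31 km slope with efficiency ε = 0.68: R = ε·F/W = 0.68 × 456.743 / 31000 m = 1.002e-02 mm/s.
R = 1.002e-02 × 3600 = 36.1 mm/hr.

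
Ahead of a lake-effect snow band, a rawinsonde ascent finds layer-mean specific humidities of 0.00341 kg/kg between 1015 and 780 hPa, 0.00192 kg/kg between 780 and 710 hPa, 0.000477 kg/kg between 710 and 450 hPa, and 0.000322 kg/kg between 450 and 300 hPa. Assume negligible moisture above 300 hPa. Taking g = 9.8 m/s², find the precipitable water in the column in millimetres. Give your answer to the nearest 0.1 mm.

PW ≈ 11.3 mm

Precipitable water is the column-integrated vapour mass per unit area: PW = (1/g) Σ q̄ Δp, with q in kg/kg and Δp in Pa (1 kg/m² of water = 1 mm).
Layer 1015–780 hPa: Δp = 235 hPa = 23500 Pa, q̄ = 0.00341 kg/kg → 0.00341 × 23500 / 9.8 = 8.18 mm
Layer 780–710 hPa: Δp = 70 hPa = 7000 Pa, q̄ = 0.00192 kg/kg → 0.00192 × 7000 / 9.8 = 1.37 mm
Layer 710–450 hPa: Δp = 260 hPa = 26000 Pa, q̄ = 0.000477 kg/kg → 0.000477 × 26000 / 9.8 = 1.27 mm
Layer 450–300 hPa: Δp = 150 hPa = 15000 Pa, q̄ = 0.000322 kg/kg → 0.000322 × 15000 / 9.8 = 0.49 mm
PW = 8.18 + 1.37 + 1.27 + 0.49 = 11.31 ≈ 11.3 mm.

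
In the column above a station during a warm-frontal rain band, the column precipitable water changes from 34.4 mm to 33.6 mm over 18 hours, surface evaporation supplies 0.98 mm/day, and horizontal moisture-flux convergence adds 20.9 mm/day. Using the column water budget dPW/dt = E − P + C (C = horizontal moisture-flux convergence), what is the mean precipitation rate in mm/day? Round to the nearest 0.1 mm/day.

dPW/dt = (33.6 − 34.4) mm / (18/24 day) = -1.067 mm/day.
P = E + C − dPW/dt = 0.98 + (20.9) − (-1.067) = 22.9 mm/day.

P ≈ 22.9 mm/day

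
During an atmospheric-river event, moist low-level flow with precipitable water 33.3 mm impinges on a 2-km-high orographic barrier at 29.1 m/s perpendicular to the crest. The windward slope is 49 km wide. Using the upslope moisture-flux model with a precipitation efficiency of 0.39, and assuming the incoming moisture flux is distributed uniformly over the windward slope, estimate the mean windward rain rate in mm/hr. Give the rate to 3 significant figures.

Incoming column moisture flux per unit ridge length: F = V × PW = 29.1 × 33.3 = 969.03 mm·m/s.
Spread over the 49 km slope with efficiency ε = 0.39: R = ε·F/W = 0.39 × 969.03 / 49000 m = 7.713e-03 mm/s.
R = 7.713e-03 × 3600 = 27.8 mm/hr.

R ≈ 27.8 mm/hr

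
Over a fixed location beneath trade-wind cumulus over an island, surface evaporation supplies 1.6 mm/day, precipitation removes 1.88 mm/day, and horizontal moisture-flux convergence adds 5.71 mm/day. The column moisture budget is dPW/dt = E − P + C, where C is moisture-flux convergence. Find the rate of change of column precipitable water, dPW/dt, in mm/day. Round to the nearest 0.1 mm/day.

dPW/dt = E − P + C = 1.6 − 1.88 + (5.71) = 5.4 mm/day.

dPW/dt ≈ 5.4 mm/day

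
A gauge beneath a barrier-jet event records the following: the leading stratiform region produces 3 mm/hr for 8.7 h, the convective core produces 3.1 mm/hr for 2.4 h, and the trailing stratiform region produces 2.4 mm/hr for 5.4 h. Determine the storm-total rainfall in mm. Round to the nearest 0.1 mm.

total ≈ 46.5 mm

Total = Σ Rᵢ Δtᵢ = 3 × 8.7 + 3.1 × 2.4 + 2.4 × 5.4
      = 26.1 + 7.44 + 12.96 = 46.5 mm.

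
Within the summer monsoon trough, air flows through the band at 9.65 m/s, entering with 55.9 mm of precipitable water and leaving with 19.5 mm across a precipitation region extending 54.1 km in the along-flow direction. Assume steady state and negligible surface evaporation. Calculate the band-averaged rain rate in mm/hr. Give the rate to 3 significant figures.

R ≈ 23.4 mm/hr

Column moisture flux per unit crosswind length is F = V × PW.
Inflow: F_in = 9.65 × 55.9 = 539.435 mm·m/s
Outflow: F_out = 9.65 × 19.5 = 188.175 mm·m/s
Steady-state rate R = (F_in − F_out)/L = (539.435 − 188.175) / 54100 m = 6.493e-03 mm/s.
R = 6.493e-03 × 3600 = 23.4 mm/hr.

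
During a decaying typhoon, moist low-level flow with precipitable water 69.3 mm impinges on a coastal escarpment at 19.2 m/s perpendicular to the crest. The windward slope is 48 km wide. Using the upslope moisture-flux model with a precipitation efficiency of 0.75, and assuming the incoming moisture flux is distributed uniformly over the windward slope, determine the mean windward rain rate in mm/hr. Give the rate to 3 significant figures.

R ≈ 74.8 mm/hr

Incoming column moisture flux per unit ridge length: F = V × PW = 19.2 × 69.3 = 1330.56 mm·m/s.
Spread over the 48 km slope with efficiency ε = 0.75: R = ε·F/W = 0.75 × 1330.56 / 48000 m = 2.079e-02 mm/s.
R = 2.079e-02 × 3600 = 74.8 mm/hr.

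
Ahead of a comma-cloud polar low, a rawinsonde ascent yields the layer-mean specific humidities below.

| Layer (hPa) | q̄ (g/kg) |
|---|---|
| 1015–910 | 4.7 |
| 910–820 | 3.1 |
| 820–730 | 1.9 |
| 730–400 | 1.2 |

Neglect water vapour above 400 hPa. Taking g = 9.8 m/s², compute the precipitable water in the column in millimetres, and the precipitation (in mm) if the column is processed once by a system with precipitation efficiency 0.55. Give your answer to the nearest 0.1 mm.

PW ≈ 13.7 mm; precipitation ≈ 7.5 mm

Precipitable water is the column-integrated vapour mass per unit area: PW = (1/g) Σ q̄ Δp, with q in kg/kg and Δp in Pa (1 kg/m² of water = 1 mm).
Layer 1015–910 hPa: Δp = 105 hPa = 10500 Pa, q̄ = 0.0047 kg/kg → 0.0047 × 10500 / 9.8 = 5.04 mm
Layer 910–820 hPa: Δp = 90 hPa = 9000 Pa, q̄ = 0.0031 kg/kg → 0.0031 × 9000 / 9.8 = 2.85 mm
Layer 820–730 hPa: Δp = 90 hPa = 9000 Pa, q̄ = 0.0019 kg/kg → 0.0019 × 9000 / 9.8 = 1.74 mm
Layer 730–400 hPa: Δp = 330 hPa = 33000 Pa, q̄ = 0.0012 kg/kg → 0.0012 × 33000 / 9.8 = 4.04 mm
PW = 5.04 + 2.85 + 1.74 + 4.04 = 13.67 ≈ 13.7 mm.
Precipitation = ε × PW = 0.55 × 13.7 = 7.5 mm.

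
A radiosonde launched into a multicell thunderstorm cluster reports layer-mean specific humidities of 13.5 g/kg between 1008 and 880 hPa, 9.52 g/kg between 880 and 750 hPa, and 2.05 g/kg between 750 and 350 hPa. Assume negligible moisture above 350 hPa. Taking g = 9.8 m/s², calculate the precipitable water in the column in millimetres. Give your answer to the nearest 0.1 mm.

PW ≈ 38.6 mm

Precipitable water is the column-integrated vapour mass per unit area: PW = (1/g) Σ q̄ Δp, with q in kg/kg and Δp in Pa (1 kg/m² of water = 1 mm).
Layer 1008–880 hPa: Δp = 128 hPa = 12800 Pa, q̄ = 0.0135 kg/kg → 0.0135 × 12800 / 9.8 = 17.63 mm
Layer 880–750 hPa: Δp = 130 hPa = 13000 Pa, q̄ = 0.00952 kg/kg → 0.00952 × 13000 / 9.8 = 12.63 mm
Layer 750–350 hPa: Δp = 400 hPa = 40000 Pa, q̄ = 0.00205 kg/kg → 0.00205 × 40000 / 9.8 = 8.37 mm
PW = 17.63 + 12.63 + 8.37 = 38.63 ≈ 38.6 mm.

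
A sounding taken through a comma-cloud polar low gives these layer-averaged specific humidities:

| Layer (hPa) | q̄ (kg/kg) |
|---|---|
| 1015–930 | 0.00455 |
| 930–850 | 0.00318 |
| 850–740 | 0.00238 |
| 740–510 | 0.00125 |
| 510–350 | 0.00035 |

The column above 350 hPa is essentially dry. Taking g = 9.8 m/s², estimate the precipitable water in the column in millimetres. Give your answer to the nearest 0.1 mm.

Precipitable water is the column-integrated vapour mass per unit area: PW = (1/g) Σ q̄ Δp, with q in kg/kg and Δp in Pa (1 kg/m² of water = 1 mm).
Layer 1015–930 hPa: Δp = 85 hPa = 8500 Pa, q̄ = 0.00455 kg/kg → 0.00455 × 8500 / 9.8 = 3.95 mm
Layer 930–850 hPa: Δp = 80 hPa = 8000 Pa, q̄ = 0.00318 kg/kg → 0.00318 × 8000 / 9.8 = 2.60 mm
Layer 850–740 hPa: Δp = 110 hPa = 11000 Pa, q̄ = 0.00238 kg/kg → 0.00238 × 11000 / 9.8 = 2.67 mm
Layer 740–510 hPa: Δp = 230 hPa = 23000 Pa, q̄ = 0.00125 kg/kg → 0.00125 × 23000 / 9.8 = 2.93 mm
Layer 510–350 hPa: Δp = 160 hPa = 16000 Pa, q̄ = 0.00035 kg/kg → 0.00035 × 16000 / 9.8 = 0.57 mm
PW = 3.95 + 2.60 + 2.67 + 2.93 + 0.57 = 12.72 ≈ 12.7 mm.

PW ≈ 12.7 mm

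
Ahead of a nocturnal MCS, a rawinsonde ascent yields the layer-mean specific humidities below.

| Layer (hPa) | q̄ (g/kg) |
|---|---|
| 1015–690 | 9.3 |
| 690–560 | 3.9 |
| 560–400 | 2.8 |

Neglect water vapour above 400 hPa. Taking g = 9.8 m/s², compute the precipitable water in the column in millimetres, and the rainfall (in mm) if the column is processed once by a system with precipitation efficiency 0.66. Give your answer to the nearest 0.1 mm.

PW ≈ 40.6 mm; rainfall ≈ 26.8 mm

Precipitable water is the column-integrated vapour mass per unit area: PW = (1/g) Σ q̄ Δp, with q in kg/kg and Δp in Pa (1 kg/m² of water = 1 mm).
Layer 1015–690 hPa: Δp = 325 hPa = 32500 Pa, q̄ = 0.0093 kg/kg → 0.0093 × 32500 / 9.8 = 30.84 mm
Layer 690–560 hPa: Δp = 130 hPa = 13000 Pa, q̄ = 0.0039 kg/kg → 0.0039 × 13000 / 9.8 = 5.17 mm
Layer 560–400 hPa: Δp = 160 hPa = 16000 Pa, q̄ = 0.0028 kg/kg → 0.0028 × 16000 / 9.8 = 4.57 mm
PW = 30.84 + 5.17 + 4.57 = 40.58 ≈ 40.6 mm.
Rainfall = ε × PW = 0.66 × 40.6 = 26.8 mm.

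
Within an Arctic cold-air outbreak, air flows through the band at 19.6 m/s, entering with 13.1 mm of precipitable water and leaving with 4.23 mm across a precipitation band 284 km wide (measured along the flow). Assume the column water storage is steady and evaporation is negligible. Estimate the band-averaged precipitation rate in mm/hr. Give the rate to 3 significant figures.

R ≈ 2.20 mm/hr

Column moisture flux per unit crosswind length is F = V × PW.
Inflow: F_in = 19.6 × 13.1 = 256.76 mm·m/s
Outflow: F_out = 19.6 × 4.23 = 82.908 mm·m/s
Steady-state rate R = (F_in − F_out)/L = (256.76 − 82.908) / 284000 m = 6.122e-04 mm/s.
R = 6.122e-04 × 3600 = 2.20 mm/hr.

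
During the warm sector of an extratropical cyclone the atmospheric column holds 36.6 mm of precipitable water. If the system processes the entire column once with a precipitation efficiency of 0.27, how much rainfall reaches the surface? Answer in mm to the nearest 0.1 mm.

Rainfall = ε × PW = 0.27 × 36.6 = 9.9 mm.

rainfall ≈ 9.9 mm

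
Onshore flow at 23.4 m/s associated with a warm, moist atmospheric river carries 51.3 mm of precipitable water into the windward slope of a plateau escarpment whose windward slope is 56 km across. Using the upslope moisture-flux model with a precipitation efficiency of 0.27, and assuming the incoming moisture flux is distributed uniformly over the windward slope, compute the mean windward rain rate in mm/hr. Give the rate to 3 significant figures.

Incoming column moisture flux per unit ridge length: F = V × PW = 23.4 × 51.3 = 1200.42 mm·m/s.
Spread over the 56 km slope with efficiency ε = 0.27: R = ε·F/W = 0.27 × 1200.42 / 56000 m = 5.788e-03 mm/s.
R = 5.788e-03 × 3600 = 20.8 mm/hr.

R ≈ 20.8 mm/hr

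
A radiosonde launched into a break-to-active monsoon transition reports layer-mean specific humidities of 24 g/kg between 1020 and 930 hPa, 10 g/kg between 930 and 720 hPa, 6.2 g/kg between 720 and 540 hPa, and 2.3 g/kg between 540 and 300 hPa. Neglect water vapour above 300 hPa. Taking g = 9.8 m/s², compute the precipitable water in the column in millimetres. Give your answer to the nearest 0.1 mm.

Precipitable water is the column-integrated vapour mass per unit area: PW = (1/g) Σ q̄ Δp, with q in kg/kg and Δp in Pa (1 kg/m² of water = 1 mm).
Layer 1020–930 hPa: Δp = 90 hPa = 9000 Pa, q̄ = 0.024 kg/kg → 0.024 × 9000 / 9.8 = 22.04 mm
Layer 930–720 hPa: Δp = 210 hPa = 21000 Pa, q̄ = 0.01 kg/kg → 0.01 × 21000 / 9.8 = 21.43 mm
Layer 720–540 hPa: Δp = 180 hPa = 18000 Pa, q̄ = 0.0062 kg/kg → 0.0062 × 18000 / 9.8 = 11.39 mm
Layer 540–300 hPa: Δp = 240 hPa = 24000 Pa, q̄ = 0.0023 kg/kg → 0.0023 × 24000 / 9.8 = 5.63 mm
PW = 22.04 + 21.43 + 11.39 + 5.63 = 60.49 ≈ 60.5 mm.

PW ≈ 60.5 mm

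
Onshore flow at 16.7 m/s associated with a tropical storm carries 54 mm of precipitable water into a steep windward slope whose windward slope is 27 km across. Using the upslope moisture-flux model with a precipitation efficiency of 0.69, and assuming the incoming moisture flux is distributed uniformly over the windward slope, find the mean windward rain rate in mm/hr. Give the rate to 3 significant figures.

Incoming column moisture flux per unit ridge length: F = V × PW = 16.7 × 54 = 901.8 mm·m/s.
Spread over the 27 km slope with efficiency ε = 0.69: R = ε·F/W = 0.69 × 901.8 / 27000 m = 2.305e-02 mm/s.
R = 2.305e-02 × 3600 = 83.0 mm/hr.

R ≈ 83.0 mm/hr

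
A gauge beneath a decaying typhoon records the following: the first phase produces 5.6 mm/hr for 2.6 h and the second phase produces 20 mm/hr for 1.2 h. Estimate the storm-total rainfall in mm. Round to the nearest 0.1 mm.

Total = Σ Rᵢ Δtᵢ = 5.6 × 2.6 + 20 × 1.2
      = 14.56 + 24 = 38.6 mm.

total ≈ 38.6 mm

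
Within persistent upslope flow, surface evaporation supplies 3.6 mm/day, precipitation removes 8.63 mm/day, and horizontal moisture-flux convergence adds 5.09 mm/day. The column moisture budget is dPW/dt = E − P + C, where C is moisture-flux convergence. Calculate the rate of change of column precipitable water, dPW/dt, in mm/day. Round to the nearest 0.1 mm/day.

dPW/dt ≈ 0.1 mm/day

dPW/dt = E − P + C = 3.6 − 8.63 + (5.09) = 0.1 mm/day.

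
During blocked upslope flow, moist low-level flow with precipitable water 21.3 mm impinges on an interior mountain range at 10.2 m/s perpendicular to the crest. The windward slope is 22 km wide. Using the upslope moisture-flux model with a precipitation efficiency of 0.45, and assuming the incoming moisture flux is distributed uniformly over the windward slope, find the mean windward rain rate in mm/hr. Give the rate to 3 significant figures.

Incoming column moisture flux per unit ridge length: F = V × PW = 10.2 × 21.3 = 217.26 mm·m/s.
Spread over the 22 km slope with efficiency ε = 0.45: R = ε·F/W = 0.45 × 217.26 / 22000 m = 4.444e-03 mm/s.
R = 4.444e-03 × 3600 = 16.0 mm/hr.

R ≈ 16.0 mm/hr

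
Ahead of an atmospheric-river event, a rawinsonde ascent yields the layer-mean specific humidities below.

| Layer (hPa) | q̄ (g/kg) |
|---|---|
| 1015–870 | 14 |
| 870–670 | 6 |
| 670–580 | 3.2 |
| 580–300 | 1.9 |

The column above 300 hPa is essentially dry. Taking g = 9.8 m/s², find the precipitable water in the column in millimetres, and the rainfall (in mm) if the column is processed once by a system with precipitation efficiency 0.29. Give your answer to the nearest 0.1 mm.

PW ≈ 41.3 mm; rainfall ≈ 12.0 mm

Precipitable water is the column-integrated vapour mass per unit area: PW = (1/g) Σ q̄ Δp, with q in kg/kg and Δp in Pa (1 kg/m² of water = 1 mm).
Layer 1015–870 hPa: Δp = 145 hPa = 14500 Pa, q̄ = 0.014 kg/kg → 0.014 × 14500 / 9.8 = 20.71 mm
Layer 870–670 hPa: Δp = 200 hPa = 20000 Pa, q̄ = 0.006 kg/kg → 0.006 × 20000 / 9.8 = 12.24 mm
Layer 670–580 hPa: Δp = 90 hPa = 9000 Pa, q̄ = 0.0032 kg/kg → 0.0032 × 9000 / 9.8 = 2.94 mm
Layer 580–300 hPa: Δp = 280 hPa = 28000 Pa, q̄ = 0.0019 kg/kg → 0.0019 × 28000 / 9.8 = 5.43 mm
PW = 20.71 + 12.24 + 2.94 + 5.43 = 41.32 ≈ 41.3 mm.
Rainfall = ε × PW = 0.29 × 41.3 = 12.0 mm.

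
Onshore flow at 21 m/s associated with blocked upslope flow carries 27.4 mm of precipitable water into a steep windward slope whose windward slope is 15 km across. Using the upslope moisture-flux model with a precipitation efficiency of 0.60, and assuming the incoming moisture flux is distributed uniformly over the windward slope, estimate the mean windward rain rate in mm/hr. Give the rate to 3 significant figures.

R ≈ 82.9 mm/hr

Incoming column moisture flux per unit ridge length: F = V × PW = 21 × 27.4 = 575.4 mm·m/s.
Spread over the 15 km slope with efficiency ε = 0.60: R = ε·F/W = 0.60 × 575.4 / 15000 m = 2.302e-02 mm/s.
R = 2.302e-02 × 3600 = 82.9 mm/hr.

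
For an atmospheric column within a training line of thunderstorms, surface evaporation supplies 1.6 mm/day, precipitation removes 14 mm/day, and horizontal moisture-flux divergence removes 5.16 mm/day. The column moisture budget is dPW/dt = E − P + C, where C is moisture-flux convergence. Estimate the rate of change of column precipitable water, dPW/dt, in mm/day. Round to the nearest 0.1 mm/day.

dPW/dt ≈ -17.6 mm/day

dPW/dt = E − P + C = 1.6 − 14 + (-5.16) = -17.6 mm/day.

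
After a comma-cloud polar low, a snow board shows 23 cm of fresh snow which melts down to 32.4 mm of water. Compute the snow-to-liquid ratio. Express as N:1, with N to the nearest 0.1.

ratio ≈ 7.1

Ratio = snow depth / SWE = 230 mm / 32.4 mm = 7.1, i.e. 7.1:1.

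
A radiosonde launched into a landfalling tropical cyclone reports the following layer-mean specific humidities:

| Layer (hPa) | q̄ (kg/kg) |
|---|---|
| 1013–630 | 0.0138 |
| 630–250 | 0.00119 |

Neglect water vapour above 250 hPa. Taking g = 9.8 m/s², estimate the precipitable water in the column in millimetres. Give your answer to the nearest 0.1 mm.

PW ≈ 58.5 mm

Precipitable water is the column-integrated vapour mass per unit area: PW = (1/g) Σ q̄ Δp, with q in kg/kg and Δp in Pa (1 kg/m² of water = 1 mm).
Layer 1013–630 hPa: Δp = 383 hPa = 38300 Pa, q̄ = 0.0138 kg/kg → 0.0138 × 38300 / 9.8 = 53.93 mm
Layer 630–250 hPa: Δp = 380 hPa = 38000 Pa, q̄ = 0.00119 kg/kg → 0.00119 × 38000 / 9.8 = 4.61 mm
PW = 53.93 + 4.61 = 58.54 ≈ 58.5 mm.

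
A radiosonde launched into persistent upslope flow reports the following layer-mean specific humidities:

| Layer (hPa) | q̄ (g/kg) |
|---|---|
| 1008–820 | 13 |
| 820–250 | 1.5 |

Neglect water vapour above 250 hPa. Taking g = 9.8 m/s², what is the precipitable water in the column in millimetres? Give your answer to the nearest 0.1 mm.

Precipitable water is the column-integrated vapour mass per unit area: PW = (1/g) Σ q̄ Δp, with q in kg/kg and Δp in Pa (1 kg/m² of water = 1 mm).
Layer 1008–820 hPa: Δp = 188 hPa = 18800 Pa, q̄ = 0.013 kg/kg → 0.013 × 18800 / 9.8 = 24.94 mm
Layer 820–250 hPa: Δp = 570 hPa = 57000 Pa, q̄ = 0.0015 kg/kg → 0.0015 × 57000 / 9.8 = 8.72 mm
PW = 24.94 + 8.72 = 33.66 ≈ 33.7 mm.

PW ≈ 33.7 mm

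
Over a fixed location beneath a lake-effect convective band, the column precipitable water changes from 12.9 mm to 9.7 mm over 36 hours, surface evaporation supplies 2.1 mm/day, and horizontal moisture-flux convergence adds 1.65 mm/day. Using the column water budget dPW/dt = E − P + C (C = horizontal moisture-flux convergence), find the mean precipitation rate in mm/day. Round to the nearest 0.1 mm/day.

P ≈ 5.9 mm/day

dPW/dt = (9.7 − 12.9) mm / (36/24 day) = -2.133 mm/day.
P = E + C − dPW/dt = 2.1 + (1.65) − (-2.133) = 5.9 mm/day.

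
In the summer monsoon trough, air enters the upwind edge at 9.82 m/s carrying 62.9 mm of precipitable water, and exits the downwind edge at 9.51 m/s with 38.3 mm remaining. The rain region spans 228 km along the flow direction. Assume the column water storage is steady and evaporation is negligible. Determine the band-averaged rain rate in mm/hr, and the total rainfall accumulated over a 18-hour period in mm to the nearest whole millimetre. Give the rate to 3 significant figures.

R ≈ 4.00 mm/hr; total ≈ 72 mm

Column moisture flux per unit crosswind length is F = V × PW.
Inflow: F_in = 9.82 × 62.9 = 617.678 mm·m/s
Outflow: F_out = 9.51 × 38.3 = 364.233 mm·m/s
Steady-state rate R = (F_in − F_out)/L = (617.678 − 364.233) / 228000 m = 1.112e-03 mm/s.
R = 1.112e-03 × 3600 = 4.00 mm/hr.
Over 18 h: total = 4.00 × 18 = 72 mm.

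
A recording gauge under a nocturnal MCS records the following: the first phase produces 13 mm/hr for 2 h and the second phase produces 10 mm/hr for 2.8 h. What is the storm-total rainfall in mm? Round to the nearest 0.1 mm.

total ≈ 54.0 mm

Total = Σ Rᵢ Δtᵢ = 13 × 2 + 10 × 2.8
      = 26 + 28 = 54.0 mm.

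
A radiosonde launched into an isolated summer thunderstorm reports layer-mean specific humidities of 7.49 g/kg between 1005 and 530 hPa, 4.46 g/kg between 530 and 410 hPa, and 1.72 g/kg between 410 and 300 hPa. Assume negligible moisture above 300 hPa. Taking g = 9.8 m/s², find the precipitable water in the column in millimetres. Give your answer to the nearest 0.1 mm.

PW ≈ 43.7 mm

Precipitable water is the column-integrated vapour mass per unit area: PW = (1/g) Σ q̄ Δp, with q in kg/kg and Δp in Pa (1 kg/m² of water = 1 mm).
Layer 1005–530 hPa: Δp = 475 hPa = 47500 Pa, q̄ = 0.00749 kg/kg → 0.00749 × 47500 / 9.8 = 36.30 mm
Layer 530–410 hPa: Δp = 120 hPa = 12000 Pa, q̄ = 0.00446 kg/kg → 0.00446 × 12000 / 9.8 = 5.46 mm
Layer 410–300 hPa: Δp = 110 hPa = 11000 Pa, q̄ = 0.00172 kg/kg → 0.00172 × 11000 / 9.8 = 1.93 mm
PW = 36.30 + 5.46 + 1.93 = 43.69 ≈ 43.7 mm.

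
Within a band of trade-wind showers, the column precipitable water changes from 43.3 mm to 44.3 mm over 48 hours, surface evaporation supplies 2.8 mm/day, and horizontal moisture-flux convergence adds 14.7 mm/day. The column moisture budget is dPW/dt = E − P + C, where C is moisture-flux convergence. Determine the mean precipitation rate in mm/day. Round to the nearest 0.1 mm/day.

P ≈ 17.0 mm/day

dPW/dt = (44.3 − 43.3) mm / (48/24 day) = +0.500 mm/day.
P = E + C − dPW/dt = 2.8 + (14.7) − (+0.500) = 17.0 mm/day.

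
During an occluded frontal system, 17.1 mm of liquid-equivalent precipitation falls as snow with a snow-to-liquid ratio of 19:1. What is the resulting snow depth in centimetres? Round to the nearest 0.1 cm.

snow depth ≈ 32.5 cm

Snow depth = liquid × ratio = 17.1 mm × 19 = 324.9 mm = 32.5 cm.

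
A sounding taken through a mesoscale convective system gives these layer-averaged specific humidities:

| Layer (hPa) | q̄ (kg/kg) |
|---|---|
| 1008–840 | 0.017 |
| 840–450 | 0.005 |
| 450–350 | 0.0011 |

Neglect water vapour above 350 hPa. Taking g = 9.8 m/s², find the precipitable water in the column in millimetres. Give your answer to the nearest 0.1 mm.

Precipitable water is the column-integrated vapour mass per unit area: PW = (1/g) Σ q̄ Δp, with q in kg/kg and Δp in Pa (1 kg/m² of water = 1 mm).
Layer 1008–840 hPa: Δp = 168 hPa = 16800 Pa, q̄ = 0.017 kg/kg → 0.017 × 16800 / 9.8 = 29.14 mm
Layer 840–450 hPa: Δp = 390 hPa = 39000 Pa, q̄ = 0.005 kg/kg → 0.005 × 39000 / 9.8 = 19.90 mm
Layer 450–350 hPa: Δp = 100 hPa = 10000 Pa, q̄ = 0.0011 kg/kg → 0.0011 × 10000 / 9.8 = 1.12 mm
PW = 29.14 + 19.90 + 1.12 = 50.16 ≈ 50.2 mm.

PW ≈ 50.2 mm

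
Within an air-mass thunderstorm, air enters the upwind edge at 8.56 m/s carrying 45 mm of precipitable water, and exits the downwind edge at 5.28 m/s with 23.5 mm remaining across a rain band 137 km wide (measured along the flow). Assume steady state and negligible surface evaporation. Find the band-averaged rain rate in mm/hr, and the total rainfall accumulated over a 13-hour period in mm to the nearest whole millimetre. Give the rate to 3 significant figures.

R ≈ 6.86 mm/hr; total ≈ 89 mm

Column moisture flux per unit crosswind length is F = V × PW.
Inflow: F_in = 8.56 × 45 = 385.2 mm·m/s
Outflow: F_out = 5.28 × 23.5 = 124.08 mm·m/s
Steady-state rate R = (F_in − F_out)/L = (385.2 − 124.08) / 137000 m = 1.906e-03 mm/s.
R = 1.906e-03 × 3600 = 6.86 mm/hr.
Over 13 h: total = 6.86 × 13 = 89.18 ≈ 89 mm.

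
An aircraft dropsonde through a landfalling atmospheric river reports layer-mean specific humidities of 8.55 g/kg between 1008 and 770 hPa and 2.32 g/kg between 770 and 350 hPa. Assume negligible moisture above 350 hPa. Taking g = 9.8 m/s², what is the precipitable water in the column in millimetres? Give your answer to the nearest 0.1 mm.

PW ≈ 30.7 mm

Precipitable water is the column-integrated vapour mass per unit area: PW = (1/g) Σ q̄ Δp, with q in kg/kg and Δp in Pa (1 kg/m² of water = 1 mm).
Layer 1008–770 hPa: Δp = 238 hPa = 23800 Pa, q̄ = 0.00855 kg/kg → 0.00855 × 23800 / 9.8 = 20.76 mm
Layer 770–350 hPa: Δp = 420 hPa = 42000 Pa, q̄ = 0.00232 kg/kg → 0.00232 × 42000 / 9.8 = 9.94 mm
PW = 20.76 + 9.94 = 30.70 ≈ 30.7 mm.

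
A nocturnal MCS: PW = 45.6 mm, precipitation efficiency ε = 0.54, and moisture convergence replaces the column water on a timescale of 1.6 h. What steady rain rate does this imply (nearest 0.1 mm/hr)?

Each overturning extracts ε × PW = 0.54 × 45.6 = 24.624 mm.
Rate = ε·PW / τ = 24.624 / 1.6 h = 15.4 mm/hr.

R ≈ 15.4 mm/hr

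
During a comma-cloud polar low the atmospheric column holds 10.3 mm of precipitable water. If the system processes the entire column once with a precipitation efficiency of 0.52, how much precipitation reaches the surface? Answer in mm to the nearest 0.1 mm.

precipitation ≈ 5.4 mm

Precipitation = ε × PW = 0.52 × 10.3 = 5.4 mm.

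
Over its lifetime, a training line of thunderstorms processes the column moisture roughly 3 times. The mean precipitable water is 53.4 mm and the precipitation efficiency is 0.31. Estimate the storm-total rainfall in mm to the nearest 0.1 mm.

Each cycle deposits ε × PW = 0.31 × 53.4 = 16.554 mm.
Over 3 cycles: 3 × 16.554 = 49.7 mm.

rainfall ≈ 49.7 mm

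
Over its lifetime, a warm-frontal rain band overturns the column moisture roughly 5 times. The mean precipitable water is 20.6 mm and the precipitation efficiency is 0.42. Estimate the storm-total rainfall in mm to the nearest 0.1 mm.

Each cycle deposits ε × PW = 0.42 × 20.6 = 8.652 mm.
Over 5 cycles: 5 × 8.652 = 43.3 mm.

rainfall ≈ 43.3 mm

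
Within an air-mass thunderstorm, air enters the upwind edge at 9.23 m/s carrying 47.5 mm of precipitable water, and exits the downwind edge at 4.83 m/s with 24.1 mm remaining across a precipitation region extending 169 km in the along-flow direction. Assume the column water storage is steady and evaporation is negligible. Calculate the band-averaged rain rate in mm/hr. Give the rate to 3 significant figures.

R ≈ 6.86 mm/hr

Column moisture flux per unit crosswind length is F = V × PW.
Inflow: F_in = 9.23 × 47.5 = 438.425 mm·m/s
Outflow: F_out = 4.83 × 24.1 = 116.403 mm·m/s
Steady-state rate R = (F_in − F_out)/L = (438.425 − 116.403) / 169000 m = 1.905e-03 mm/s.
R = 1.905e-03 × 3600 = 6.86 mm/hr.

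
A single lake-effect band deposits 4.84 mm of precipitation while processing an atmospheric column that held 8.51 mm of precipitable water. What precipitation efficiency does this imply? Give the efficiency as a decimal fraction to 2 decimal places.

ε = precipitation / PW = 4.84 / 8.51 = 0.57.

ε ≈ 0.57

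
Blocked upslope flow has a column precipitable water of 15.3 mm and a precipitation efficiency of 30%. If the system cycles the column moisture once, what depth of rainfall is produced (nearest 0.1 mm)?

Rainfall = ε × PW = 0.30 × 15.3 = 4.6 mm.

rainfall ≈ 4.6 mm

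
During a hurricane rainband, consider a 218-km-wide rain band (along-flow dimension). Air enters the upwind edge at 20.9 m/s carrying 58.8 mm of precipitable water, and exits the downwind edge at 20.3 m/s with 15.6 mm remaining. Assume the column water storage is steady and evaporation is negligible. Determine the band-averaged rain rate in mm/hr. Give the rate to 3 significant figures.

R ≈ 15.1 mm/hr

Column moisture flux per unit crosswind length is F = V × PW.
Inflow: F_in = 20.9 × 58.8 = 1228.92 mm·m/s
Outflow: F_out = 20.3 × 15.6 = 316.68 mm·m/s
Steady-state rate R = (F_in − F_out)/L = (1228.92 − 316.68) / 218000 m = 4.185e-03 mm/s.
R = 4.185e-03 × 3600 = 15.1 mm/hr.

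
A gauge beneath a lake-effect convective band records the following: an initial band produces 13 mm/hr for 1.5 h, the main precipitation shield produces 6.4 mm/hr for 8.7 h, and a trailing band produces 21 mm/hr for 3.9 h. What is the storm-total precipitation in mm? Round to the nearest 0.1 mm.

total ≈ 157.1 mm

Total = Σ Rᵢ Δtᵢ = 13 × 1.5 + 6.4 × 8.7 + 21 × 3.9
      = 19.5 + 55.68 + 81.9 = 157.1 mm.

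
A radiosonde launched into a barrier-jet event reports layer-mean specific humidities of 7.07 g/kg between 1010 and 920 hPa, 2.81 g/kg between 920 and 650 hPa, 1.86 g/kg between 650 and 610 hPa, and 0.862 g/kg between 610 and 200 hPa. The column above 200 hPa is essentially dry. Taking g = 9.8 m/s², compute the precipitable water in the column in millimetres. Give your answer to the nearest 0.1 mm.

PW ≈ 18.6 mm

Precipitable water is the column-integrated vapour mass per unit area: PW = (1/g) Σ q̄ Δp, with q in kg/kg and Δp in Pa (1 kg/m² of water = 1 mm).
Layer 1010–920 hPa: Δp = 90 hPa = 9000 Pa, q̄ = 0.00707 kg/kg → 0.00707 × 9000 / 9.8 = 6.49 mm
Layer 920–650 hPa: Δp = 270 hPa = 27000 Pa, q̄ = 0.00281 kg/kg → 0.00281 × 27000 / 9.8 = 7.74 mm
Layer 650–610 hPa: Δp = 40 hPa = 4000 Pa, q̄ = 0.00186 kg/kg → 0.00186 × 4000 / 9.8 = 0.76 mm
Layer 610–200 hPa: Δp = 410 hPa = 41000 Pa, q̄ = 0.000862 kg/kg → 0.000862 × 41000 / 9.8 = 3.61 mm
PW = 6.49 + 7.74 + 0.76 + 3.61 = 18.60 ≈ 18.6 mm.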